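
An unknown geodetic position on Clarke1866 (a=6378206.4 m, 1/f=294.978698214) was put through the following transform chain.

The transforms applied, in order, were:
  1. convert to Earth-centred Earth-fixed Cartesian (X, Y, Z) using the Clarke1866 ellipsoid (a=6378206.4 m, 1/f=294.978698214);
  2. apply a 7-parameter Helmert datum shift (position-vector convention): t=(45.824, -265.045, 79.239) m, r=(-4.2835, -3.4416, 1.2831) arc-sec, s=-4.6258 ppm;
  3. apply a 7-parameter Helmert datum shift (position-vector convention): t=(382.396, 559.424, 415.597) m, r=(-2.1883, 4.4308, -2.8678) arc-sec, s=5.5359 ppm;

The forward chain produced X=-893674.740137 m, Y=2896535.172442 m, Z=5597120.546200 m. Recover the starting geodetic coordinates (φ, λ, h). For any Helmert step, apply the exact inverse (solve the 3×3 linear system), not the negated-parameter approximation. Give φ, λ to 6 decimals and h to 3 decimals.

φ=61.724398°, λ=107.157965°, h=3261.071 m

start: X=-893674.7401, Y=2896535.1724, Z=5597120.5462 m
→ Helmert⁻¹: X=-894212.6728, Y=2895887.9078, Z=5596685.4809
→ Helmert⁻¹: X=-894151.2351, Y=2896055.6853, Z=5596707.1924
→ geod (Bowring, a=6378206.400): φ=61.72439800°, λ=107.15796500°, h=3261.0710 m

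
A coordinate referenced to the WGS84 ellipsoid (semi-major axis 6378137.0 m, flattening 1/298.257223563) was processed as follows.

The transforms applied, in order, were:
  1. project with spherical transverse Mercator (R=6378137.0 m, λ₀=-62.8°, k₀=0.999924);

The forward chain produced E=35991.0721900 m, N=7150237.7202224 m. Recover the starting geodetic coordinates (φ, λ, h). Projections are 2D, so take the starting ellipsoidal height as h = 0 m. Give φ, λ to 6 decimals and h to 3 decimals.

start: E=35991.0722, N=7150237.7202 m
→ tm⁻¹: φ=64.23467000°, λ=-62.05614500°

φ=64.234670°, λ=-62.056145°, h=0.000 m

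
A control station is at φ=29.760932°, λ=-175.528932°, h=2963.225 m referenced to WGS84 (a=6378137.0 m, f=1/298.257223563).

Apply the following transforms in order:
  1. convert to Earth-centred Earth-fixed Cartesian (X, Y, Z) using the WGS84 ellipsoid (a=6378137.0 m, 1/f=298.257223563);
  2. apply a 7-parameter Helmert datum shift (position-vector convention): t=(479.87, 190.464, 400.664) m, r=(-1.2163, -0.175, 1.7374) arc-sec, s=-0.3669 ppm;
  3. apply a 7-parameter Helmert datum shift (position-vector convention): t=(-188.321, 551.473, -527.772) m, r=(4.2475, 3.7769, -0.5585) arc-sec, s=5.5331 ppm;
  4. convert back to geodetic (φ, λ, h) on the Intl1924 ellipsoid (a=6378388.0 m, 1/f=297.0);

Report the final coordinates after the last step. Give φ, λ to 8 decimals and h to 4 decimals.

φ=29.76313990°, λ=-175.53549325°, h=2402.3170 m

start: φ=29.760932°, λ=-175.528932°, h=2963.225 m
→ ECEF (a=6378137.000, f=1/298.257223563): X=-5527160.0472, Y=-432188.7664, Z=3148866.6922
→ Helmert 7p (PV): X=-5526677.1805, Y=-432026.1317, Z=3149264.0601
→ Helmert 7p (PV): X=-5526839.5847, Y=-431526.9360, Z=3148846.0159
→ geod (Bowring, a=6378388.000): φ=29.76313990°, λ=-175.53549325°, h=2402.3170 m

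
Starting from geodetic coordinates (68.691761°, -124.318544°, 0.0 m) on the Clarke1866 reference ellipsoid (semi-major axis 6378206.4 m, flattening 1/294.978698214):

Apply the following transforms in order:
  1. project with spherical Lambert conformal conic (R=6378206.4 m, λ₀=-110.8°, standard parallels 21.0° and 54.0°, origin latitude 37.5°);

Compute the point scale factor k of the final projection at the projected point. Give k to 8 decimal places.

1.15419581

start: φ=68.691761°, λ=-124.318544°, h=0.000 m
→ into lcc (λ₀=-110.8°): φ=68.69176100°, λ−λ₀=-13.51854400°
scale k = 1.15419581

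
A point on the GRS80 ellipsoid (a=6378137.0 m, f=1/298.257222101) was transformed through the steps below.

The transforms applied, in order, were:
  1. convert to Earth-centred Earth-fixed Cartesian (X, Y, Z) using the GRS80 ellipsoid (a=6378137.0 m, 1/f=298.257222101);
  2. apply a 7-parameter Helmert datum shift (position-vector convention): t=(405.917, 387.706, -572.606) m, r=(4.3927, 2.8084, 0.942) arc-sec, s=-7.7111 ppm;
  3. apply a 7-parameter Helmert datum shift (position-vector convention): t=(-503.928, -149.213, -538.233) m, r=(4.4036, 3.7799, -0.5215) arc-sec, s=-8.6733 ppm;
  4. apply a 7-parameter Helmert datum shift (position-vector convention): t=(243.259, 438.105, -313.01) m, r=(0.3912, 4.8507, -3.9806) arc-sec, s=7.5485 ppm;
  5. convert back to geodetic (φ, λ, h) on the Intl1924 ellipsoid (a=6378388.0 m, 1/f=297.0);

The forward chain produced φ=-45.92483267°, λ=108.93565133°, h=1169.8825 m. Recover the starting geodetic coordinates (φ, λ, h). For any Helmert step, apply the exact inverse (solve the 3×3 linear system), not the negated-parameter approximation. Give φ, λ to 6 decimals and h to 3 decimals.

φ=-45.922375°, λ=108.939008°, h=-3.952 m

start: φ=-45.924833°, λ=108.935651°, h=1169.883 m
→ ECEF (a=6378388.000, f=1/297.0): X=-1442542.1298, Y=4204781.4350, Z=-4560363.2511
→ Helmert⁻¹: X=-1442748.3960, Y=4204275.1023, Z=-4560057.7225
→ Helmert⁻¹: X=-1442184.0488, Y=4204359.7899, Z=-4559675.2246
→ Helmert⁻¹: X=-1442519.8143, Y=4203913.9937, Z=-4559246.9435
→ geod (Bowring, a=6378137.000): φ=-45.92237500°, λ=108.93900800°, h=-3.9520 m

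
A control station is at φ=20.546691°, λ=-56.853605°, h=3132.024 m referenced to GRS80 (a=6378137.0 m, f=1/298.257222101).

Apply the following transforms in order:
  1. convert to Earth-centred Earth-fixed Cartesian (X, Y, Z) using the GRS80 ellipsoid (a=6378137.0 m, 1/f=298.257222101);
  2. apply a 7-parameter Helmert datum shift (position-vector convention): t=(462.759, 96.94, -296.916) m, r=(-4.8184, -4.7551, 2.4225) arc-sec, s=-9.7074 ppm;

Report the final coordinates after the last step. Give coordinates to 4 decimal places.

X=3268979.6717 m, Y=-5004832.4019 m, Z=2225443.1043 m

start: φ=20.546691°, λ=-56.853605°, h=3132.024 m
→ ECEF (a=6378137.000, f=1/298.257222101): X=3268541.1661, Y=-5005068.3048, Z=2225569.3561
→ Helmert 7p (PV): X=3268979.6717, Y=-5004832.4019, Z=2225443.1043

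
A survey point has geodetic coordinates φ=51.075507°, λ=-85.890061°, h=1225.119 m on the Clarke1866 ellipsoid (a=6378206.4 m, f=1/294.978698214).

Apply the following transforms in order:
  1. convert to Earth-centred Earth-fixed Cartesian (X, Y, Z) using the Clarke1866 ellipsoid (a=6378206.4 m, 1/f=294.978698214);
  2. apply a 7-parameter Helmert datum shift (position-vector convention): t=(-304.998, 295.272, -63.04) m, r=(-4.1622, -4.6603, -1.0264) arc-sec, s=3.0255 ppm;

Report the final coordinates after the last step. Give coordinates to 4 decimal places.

X=287421.8263 m, Y=-4005693.0393 m, Z=4939614.8967 m

start: φ=51.075507°, λ=-85.890061°, h=1225.119 m
→ ECEF (a=6378206.400, f=1/294.978698214): X=287857.4922, Y=-4006074.4341, Z=4939575.6497
→ Helmert 7p (PV): X=287421.8263, Y=-4005693.0393, Z=4939614.8967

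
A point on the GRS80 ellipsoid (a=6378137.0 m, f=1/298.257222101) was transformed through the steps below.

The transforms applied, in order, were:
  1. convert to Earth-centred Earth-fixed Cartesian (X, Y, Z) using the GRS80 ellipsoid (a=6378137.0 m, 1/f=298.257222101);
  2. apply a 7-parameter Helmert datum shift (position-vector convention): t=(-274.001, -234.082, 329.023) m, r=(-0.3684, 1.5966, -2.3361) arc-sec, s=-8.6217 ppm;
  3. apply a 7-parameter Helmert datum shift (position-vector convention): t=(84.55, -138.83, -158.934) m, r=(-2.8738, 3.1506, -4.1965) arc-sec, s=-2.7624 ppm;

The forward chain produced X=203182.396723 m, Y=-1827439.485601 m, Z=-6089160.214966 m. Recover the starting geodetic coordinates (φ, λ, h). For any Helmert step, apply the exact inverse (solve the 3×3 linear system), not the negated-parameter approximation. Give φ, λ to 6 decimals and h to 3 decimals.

φ=-73.307982°, λ=-83.642033°, h=2318.607 m

start: X=203182.3967, Y=-1827439.4856, Z=-6089160.2150 m
→ Helmert⁻¹: X=203228.5902, Y=-1827216.7326, Z=-6089040.4549
→ Helmert⁻¹: X=203572.1731, Y=-1826985.2208, Z=-6089423.6664
→ geod (Bowring, a=6378137.000): φ=-73.30798200°, λ=-83.64203300°, h=2318.6070 m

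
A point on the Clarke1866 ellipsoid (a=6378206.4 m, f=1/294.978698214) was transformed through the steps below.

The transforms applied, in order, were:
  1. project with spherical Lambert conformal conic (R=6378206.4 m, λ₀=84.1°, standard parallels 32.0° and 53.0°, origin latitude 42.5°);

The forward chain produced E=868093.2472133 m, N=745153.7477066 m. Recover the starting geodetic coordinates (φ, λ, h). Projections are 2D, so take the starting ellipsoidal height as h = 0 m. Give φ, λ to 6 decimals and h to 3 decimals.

start: E=868093.2472, N=745153.7477 m
→ lcc⁻¹: φ=48.73200800°, λ=96.09869700°

φ=48.732008°, λ=96.098697°, h=0.000 m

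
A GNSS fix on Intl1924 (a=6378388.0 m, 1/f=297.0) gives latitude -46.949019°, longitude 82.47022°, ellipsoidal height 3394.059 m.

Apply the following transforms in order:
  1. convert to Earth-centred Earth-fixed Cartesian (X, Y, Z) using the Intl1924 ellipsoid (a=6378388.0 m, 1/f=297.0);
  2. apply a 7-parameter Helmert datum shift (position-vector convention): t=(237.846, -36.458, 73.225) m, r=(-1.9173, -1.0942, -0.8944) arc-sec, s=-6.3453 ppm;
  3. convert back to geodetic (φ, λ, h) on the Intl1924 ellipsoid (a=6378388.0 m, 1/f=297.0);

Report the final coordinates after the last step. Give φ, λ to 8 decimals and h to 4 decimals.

φ=-46.94909140°, λ=82.46641864°, h=3296.9208 m

start: φ=-46.949019°, λ=82.470220°, h=3394.059 m
→ ECEF (a=6378388.000, f=1/297.0): X=571911.2624, Y=4326718.3461, Z=-4640463.4434
→ Helmert 7p (PV): X=572188.8574, Y=4326608.8196, Z=-4640397.9574
→ geod (Bowring, a=6378388.000): φ=-46.94909140°, λ=82.46641864°, h=3296.9208 m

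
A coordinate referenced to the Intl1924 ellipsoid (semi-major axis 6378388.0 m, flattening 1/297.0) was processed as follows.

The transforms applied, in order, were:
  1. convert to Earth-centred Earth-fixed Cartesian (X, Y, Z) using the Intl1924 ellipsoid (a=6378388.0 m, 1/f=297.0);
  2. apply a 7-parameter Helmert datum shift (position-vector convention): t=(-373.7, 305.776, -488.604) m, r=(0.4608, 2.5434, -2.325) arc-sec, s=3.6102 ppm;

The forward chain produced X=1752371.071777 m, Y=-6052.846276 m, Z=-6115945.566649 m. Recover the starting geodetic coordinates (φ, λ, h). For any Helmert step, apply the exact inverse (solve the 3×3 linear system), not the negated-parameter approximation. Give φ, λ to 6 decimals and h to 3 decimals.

start: X=1752371.0718, Y=-6052.8463, Z=-6115945.5666 m
→ Helmert⁻¹: X=1752813.9233, Y=-6352.5037, Z=-6115413.2570
→ geod (Bowring, a=6378388.000): φ=-74.10843900°, λ=-0.20764900°, h=3121.9900 m

φ=-74.108439°, λ=-0.207649°, h=3121.990 m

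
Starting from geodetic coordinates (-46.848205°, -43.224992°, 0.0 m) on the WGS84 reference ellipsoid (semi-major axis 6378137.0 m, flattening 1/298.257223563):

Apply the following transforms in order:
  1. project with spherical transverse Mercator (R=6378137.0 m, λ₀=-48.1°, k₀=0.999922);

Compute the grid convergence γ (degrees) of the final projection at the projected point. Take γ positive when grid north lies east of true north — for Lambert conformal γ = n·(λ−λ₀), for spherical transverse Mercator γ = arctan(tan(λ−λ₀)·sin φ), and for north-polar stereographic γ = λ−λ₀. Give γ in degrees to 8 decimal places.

start: φ=-46.848205°, λ=-43.224992°, h=0.000 m
→ into tm (λ₀=-48.1°): φ=-46.84820500°, λ−λ₀=4.87500800°
convergence γ = -3.56055122°

-3.56055122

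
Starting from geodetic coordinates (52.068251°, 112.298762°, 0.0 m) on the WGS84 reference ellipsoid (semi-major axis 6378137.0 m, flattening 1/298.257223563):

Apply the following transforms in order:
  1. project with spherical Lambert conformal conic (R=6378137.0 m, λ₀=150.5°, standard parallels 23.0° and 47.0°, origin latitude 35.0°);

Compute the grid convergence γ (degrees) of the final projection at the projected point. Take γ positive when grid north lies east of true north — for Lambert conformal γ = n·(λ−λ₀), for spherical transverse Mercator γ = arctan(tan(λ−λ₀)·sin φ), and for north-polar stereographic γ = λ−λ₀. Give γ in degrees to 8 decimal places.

-22.07523156

start: φ=52.068251°, λ=112.298762°, h=0.000 m
→ into lcc (λ₀=150.5°): φ=52.06825100°, λ−λ₀=-38.20123800°
convergence γ = -22.07523156°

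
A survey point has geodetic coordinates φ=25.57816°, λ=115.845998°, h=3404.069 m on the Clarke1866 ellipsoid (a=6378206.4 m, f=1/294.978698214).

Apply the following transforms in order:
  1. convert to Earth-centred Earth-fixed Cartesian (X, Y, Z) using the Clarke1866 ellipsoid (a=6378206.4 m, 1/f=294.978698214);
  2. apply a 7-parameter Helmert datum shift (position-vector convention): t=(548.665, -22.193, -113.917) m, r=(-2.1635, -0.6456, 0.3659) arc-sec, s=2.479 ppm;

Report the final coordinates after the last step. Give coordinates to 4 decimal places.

start: φ=25.578160°, λ=115.845998°, h=3404.069 m
→ ECEF (a=6378206.400, f=1/294.978698214): X=-2511018.3075, Y=5183666.4169, Z=2738296.9254
→ Helmert 7p (PV): X=-2510493.6336, Y=5183681.3418, Z=2738127.5659

X=-2510493.6336 m, Y=5183681.3418 m, Z=2738127.5659 m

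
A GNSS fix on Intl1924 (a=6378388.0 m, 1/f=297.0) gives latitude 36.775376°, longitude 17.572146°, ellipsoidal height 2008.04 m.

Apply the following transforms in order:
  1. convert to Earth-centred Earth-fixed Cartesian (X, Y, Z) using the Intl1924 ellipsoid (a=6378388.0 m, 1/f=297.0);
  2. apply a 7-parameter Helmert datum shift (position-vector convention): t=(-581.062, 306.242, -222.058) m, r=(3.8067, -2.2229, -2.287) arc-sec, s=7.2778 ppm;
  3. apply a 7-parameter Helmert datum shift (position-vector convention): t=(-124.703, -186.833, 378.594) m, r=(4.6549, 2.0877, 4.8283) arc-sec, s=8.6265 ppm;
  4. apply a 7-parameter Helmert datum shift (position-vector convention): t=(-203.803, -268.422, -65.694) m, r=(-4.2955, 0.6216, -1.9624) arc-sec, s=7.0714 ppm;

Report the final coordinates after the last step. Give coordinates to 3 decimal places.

start: φ=36.775376°, λ=17.572146°, h=2008.040 m
→ ECEF (a=6378388.000, f=1/297.0): X=4878029.6310, Y=1544792.4941, Z=3798718.3576
→ Helmert 7p (PV): X=4877460.2598, Y=1544985.7850, Z=3798605.0264
→ Helmert 7p (PV): X=4877379.9142, Y=1544840.7275, Z=3799001.8885
→ Helmert 7p (PV): X=4877236.7476, Y=1544615.9415, Z=3798916.1884

X=4877236.748 m, Y=1544615.941 m, Z=3798916.188 m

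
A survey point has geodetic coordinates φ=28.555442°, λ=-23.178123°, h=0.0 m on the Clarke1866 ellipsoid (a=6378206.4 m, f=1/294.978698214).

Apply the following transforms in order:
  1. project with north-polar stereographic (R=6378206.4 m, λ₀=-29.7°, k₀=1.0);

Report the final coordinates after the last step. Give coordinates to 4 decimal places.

E=861059.7621 m, N=-7531854.7031 m

start: φ=28.555442°, λ=-23.178123°, h=0.000 m
→ stereo (R=6378206.4, λ₀=-29.7°): E=861059.7621, N=-7531854.7031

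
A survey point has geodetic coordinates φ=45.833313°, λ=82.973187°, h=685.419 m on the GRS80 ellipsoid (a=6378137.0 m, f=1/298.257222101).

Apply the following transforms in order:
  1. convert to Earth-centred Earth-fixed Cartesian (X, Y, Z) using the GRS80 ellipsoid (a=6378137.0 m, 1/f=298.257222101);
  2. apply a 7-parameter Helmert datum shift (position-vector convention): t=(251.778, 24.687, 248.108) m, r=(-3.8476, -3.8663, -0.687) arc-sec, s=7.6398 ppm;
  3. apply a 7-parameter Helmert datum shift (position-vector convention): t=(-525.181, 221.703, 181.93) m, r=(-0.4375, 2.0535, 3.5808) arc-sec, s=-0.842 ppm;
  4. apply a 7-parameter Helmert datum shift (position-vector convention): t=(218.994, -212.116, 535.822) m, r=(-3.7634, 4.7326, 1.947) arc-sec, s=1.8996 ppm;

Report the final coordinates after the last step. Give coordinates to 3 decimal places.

start: φ=45.833313°, λ=82.973187°, h=685.419 m
→ ECEF (a=6378137.000, f=1/298.257222101): X=544643.1558, Y=4418666.5681, Z=4552849.7543
→ Helmert 7p (PV): X=544828.4712, Y=4418808.1269, Z=4553060.4291
→ Helmert 7p (PV): X=544271.4487, Y=4419045.2249, Z=4553223.7288
→ Helmert 7p (PV): X=544554.2344, Y=4418929.7167, Z=4553675.0844

X=544554.234 m, Y=4418929.717 m, Z=4553675.084 m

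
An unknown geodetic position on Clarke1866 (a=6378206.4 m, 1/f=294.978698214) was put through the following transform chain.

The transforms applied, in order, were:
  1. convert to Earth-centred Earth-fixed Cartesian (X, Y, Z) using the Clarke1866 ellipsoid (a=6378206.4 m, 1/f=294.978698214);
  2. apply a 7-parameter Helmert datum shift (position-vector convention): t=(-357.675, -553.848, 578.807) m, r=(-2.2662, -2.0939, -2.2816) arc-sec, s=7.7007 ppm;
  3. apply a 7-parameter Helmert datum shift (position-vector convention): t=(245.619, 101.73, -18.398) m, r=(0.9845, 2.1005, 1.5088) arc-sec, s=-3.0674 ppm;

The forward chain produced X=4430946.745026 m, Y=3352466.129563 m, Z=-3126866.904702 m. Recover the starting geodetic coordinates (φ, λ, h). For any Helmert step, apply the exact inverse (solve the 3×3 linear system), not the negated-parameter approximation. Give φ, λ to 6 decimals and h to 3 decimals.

start: X=4430946.7450, Y=3352466.1296, Z=-3126866.9047 m
→ Helmert⁻¹: X=4430771.0807, Y=3352327.3478, Z=-3126828.9778
→ Helmert⁻¹: X=4431025.7969, Y=3352938.7505, Z=-3127391.8452
→ geod (Bowring, a=6378206.400): φ=-29.53826500°, λ=37.11464100°, h=3281.3330 m

φ=-29.538265°, λ=37.114641°, h=3281.333 m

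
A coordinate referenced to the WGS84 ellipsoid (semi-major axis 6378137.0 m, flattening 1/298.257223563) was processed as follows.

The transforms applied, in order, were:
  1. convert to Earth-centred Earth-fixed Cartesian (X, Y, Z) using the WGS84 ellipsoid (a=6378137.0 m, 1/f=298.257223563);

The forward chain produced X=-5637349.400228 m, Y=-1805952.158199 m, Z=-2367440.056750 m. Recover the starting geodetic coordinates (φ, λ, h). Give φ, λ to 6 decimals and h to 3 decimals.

φ=-21.931220°, λ=-162.236888°, h=241.774 m

start: X=-5637349.4002, Y=-1805952.1582, Z=-2367440.0567 m
→ geod (Bowring, a=6378137.000): φ=-21.93122000°, λ=-162.23688800°, h=241.7740 m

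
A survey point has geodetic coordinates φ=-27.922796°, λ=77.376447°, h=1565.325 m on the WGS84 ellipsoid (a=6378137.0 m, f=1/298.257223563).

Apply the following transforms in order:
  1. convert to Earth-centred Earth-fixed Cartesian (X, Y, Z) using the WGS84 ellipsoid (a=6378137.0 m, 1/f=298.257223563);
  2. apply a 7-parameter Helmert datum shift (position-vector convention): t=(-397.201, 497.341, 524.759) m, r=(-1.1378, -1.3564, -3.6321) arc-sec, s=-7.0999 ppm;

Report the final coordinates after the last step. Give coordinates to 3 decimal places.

X=1232544.500 m, Y=5505172.074 m, Z=-2969157.804 m

start: φ=-27.922796°, λ=77.376447°, h=1565.325 m
→ ECEF (a=6378137.000, f=1/298.257223563): X=1232833.9931, Y=5504751.9063, Z=-2969681.3894
→ Helmert 7p (PV): X=1232544.4996, Y=5505172.0741, Z=-2969157.8041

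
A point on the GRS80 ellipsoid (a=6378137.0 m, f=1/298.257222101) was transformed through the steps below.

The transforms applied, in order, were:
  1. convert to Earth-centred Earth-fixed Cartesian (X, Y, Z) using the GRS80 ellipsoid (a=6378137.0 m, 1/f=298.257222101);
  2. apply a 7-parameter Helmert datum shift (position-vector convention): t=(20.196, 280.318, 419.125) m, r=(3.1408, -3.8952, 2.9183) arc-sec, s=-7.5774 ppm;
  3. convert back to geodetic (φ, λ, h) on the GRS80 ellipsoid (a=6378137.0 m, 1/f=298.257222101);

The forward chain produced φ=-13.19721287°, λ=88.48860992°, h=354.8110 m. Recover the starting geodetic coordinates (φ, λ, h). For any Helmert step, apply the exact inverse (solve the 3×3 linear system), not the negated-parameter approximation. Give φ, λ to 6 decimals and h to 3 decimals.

φ=-13.202386°, λ=88.488164°, h=225.649 m

start: φ=-13.197213°, λ=88.488610°, h=354.811 m
→ ECEF (a=6378137.000, f=1/298.257222101): X=163822.4650, Y=6208958.7149, Z=-1446736.4550
→ Helmert⁻¹: X=163864.0220, Y=6208701.0870, Z=-1447264.1803
→ geod (Bowring, a=6378137.000): φ=-13.20238600°, λ=88.48816400°, h=225.6490 m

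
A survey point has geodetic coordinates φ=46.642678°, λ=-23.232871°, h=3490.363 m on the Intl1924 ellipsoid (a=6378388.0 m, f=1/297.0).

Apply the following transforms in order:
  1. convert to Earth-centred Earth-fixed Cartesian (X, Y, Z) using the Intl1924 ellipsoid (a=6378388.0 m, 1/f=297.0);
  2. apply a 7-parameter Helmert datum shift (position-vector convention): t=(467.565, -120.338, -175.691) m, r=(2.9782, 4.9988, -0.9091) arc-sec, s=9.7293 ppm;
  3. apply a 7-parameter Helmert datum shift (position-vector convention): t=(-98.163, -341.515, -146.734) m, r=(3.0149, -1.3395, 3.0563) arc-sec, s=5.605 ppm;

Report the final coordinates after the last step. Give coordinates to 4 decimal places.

X=4033858.9417 m, Y=-1732006.7321 m, Z=4616832.7744 m

start: φ=46.642678°, λ=-23.232871°, h=3490.363 m
→ ECEF (a=6378388.000, f=1/297.0): X=4033327.7452, Y=-1731426.1715, Z=4617206.2613
→ Helmert 7p (PV): X=4033938.8189, Y=-1731647.7991, Z=4616952.7445
→ Helmert 7p (PV): X=4033858.9417, Y=-1732006.7321, Z=4616832.7744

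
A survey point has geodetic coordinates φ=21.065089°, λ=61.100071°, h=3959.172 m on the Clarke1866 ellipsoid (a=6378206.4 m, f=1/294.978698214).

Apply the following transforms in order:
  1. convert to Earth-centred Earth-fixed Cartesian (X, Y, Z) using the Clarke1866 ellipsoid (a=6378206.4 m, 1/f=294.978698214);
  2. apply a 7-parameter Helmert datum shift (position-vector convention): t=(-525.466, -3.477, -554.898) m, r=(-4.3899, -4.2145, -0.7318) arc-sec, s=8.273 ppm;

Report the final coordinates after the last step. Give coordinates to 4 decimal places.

start: φ=21.065089°, λ=61.100071°, h=3959.172 m
→ ECEF (a=6378206.400, f=1/294.978698214): X=2879518.8982, Y=5216254.7632, Z=2279409.7961
→ Helmert 7p (PV): X=2878989.1869, Y=5216332.7368, Z=2278821.5742

X=2878989.1869 m, Y=5216332.7368 m, Z=2278821.5742 m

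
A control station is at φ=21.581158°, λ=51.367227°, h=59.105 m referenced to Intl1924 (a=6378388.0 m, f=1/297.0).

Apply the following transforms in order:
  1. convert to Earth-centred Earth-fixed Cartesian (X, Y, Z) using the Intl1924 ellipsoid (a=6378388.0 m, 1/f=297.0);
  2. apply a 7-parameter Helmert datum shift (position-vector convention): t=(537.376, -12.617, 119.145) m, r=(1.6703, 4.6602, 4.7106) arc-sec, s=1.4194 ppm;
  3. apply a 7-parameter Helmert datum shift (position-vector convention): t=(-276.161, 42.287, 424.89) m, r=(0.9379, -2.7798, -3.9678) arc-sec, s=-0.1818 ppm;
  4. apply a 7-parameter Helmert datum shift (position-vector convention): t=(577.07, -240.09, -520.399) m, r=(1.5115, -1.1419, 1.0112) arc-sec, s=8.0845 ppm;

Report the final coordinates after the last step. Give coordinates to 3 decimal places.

X=3705596.019 m, Y=4635242.716 m, Z=2331525.736 m

start: φ=21.581158°, λ=51.367227°, h=59.105 m
→ ECEF (a=6378388.000, f=1/297.0): X=3704754.2700, Y=4635424.9977, Z=2331401.0345
→ Helmert 7p (PV): X=3705243.7164, Y=4635484.6888, Z=2331477.3229
→ Helmert 7p (PV): X=3705024.6310, Y=4635444.2560, Z=2331972.8019
→ Helmert 7p (PV): X=3705596.0190, Y=4635242.7163, Z=2331525.7359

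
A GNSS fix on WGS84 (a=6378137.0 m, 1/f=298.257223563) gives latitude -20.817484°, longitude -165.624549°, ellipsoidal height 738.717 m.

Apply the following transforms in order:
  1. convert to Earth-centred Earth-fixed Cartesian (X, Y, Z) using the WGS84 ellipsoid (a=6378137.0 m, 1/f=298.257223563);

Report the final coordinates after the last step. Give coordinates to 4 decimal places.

X=-5778201.9485 m, Y=-1480951.4486 m, Z=-2252780.8059 m

start: φ=-20.817484°, λ=-165.624549°, h=738.717 m
→ ECEF (a=6378137.000, f=1/298.257223563): X=-5778201.9485, Y=-1480951.4486, Z=-2252780.8059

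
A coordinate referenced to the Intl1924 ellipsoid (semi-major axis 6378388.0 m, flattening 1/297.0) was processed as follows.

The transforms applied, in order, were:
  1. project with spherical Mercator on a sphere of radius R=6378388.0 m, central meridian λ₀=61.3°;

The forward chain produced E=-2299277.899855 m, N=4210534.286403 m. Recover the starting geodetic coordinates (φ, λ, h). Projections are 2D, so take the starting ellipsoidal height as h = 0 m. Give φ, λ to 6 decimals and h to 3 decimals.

start: E=-2299277.8999, N=4210534.2864 m
→ merc⁻¹: φ=35.34136500°, λ=40.64604800°

φ=35.341365°, λ=40.646048°, h=0.000 m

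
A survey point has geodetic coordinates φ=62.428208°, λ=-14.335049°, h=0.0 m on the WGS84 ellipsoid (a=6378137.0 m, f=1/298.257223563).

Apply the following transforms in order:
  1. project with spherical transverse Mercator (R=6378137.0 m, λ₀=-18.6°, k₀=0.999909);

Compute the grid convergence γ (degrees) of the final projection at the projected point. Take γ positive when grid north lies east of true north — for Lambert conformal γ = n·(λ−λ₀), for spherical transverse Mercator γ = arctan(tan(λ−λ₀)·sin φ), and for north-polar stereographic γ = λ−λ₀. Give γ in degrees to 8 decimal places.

start: φ=62.428208°, λ=-14.335049°, h=0.000 m
→ into tm (λ₀=-18.6°): φ=62.42820800°, λ−λ₀=4.26495100°
convergence γ = 3.78208255°

3.78208255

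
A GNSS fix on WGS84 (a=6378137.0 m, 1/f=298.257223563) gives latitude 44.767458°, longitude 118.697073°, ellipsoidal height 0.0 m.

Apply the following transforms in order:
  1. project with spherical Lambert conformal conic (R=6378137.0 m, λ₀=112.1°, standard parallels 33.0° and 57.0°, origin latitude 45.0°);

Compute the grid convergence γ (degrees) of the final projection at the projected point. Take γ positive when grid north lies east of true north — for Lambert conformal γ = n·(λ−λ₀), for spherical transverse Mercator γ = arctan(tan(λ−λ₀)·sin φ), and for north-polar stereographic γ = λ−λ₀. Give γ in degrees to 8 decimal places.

4.69994959

start: φ=44.767458°, λ=118.697073°, h=0.000 m
→ into lcc (λ₀=112.1°): φ=44.76745800°, λ−λ₀=6.59707300°
convergence γ = 4.69994959°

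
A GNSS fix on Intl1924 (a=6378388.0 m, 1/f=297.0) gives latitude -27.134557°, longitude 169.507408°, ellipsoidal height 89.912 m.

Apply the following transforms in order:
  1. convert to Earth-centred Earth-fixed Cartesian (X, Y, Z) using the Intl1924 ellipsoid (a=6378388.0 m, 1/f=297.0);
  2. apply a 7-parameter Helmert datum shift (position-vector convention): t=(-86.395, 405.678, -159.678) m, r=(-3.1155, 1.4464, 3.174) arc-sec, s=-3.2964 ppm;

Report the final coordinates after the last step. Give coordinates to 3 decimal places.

start: φ=-27.134557°, λ=169.507408°, h=89.912 m
→ ECEF (a=6378388.000, f=1/297.0): X=-5585436.8100, Y=1034452.5716, Z=-2891573.0678
→ Helmert 7p (PV): X=-5585540.9879, Y=1034725.2161, Z=-2891699.6718

X=-5585540.988 m, Y=1034725.216 m, Z=-2891699.672 m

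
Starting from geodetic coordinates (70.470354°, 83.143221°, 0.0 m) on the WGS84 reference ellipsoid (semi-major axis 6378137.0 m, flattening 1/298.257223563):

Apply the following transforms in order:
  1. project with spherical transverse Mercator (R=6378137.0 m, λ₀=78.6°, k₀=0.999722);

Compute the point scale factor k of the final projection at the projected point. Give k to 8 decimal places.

1.00007268

start: φ=70.470354°, λ=83.143221°, h=0.000 m
→ into tm (λ₀=78.6°): φ=70.47035400°, λ−λ₀=4.54322100°
scale k = 1.00007268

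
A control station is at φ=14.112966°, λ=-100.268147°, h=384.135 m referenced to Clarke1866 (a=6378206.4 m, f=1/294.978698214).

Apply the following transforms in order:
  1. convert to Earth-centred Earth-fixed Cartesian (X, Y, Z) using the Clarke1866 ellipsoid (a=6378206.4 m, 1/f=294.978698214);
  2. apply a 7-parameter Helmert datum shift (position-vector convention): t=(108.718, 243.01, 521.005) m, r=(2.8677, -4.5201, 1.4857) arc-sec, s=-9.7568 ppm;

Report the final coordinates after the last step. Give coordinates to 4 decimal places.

X=-1102790.6949 m, Y=-6087942.5352 m, Z=1545501.5826 m

start: φ=14.112966°, λ=-100.268147°, h=384.135 m
→ ECEF (a=6378206.400, f=1/294.978698214): X=-1102920.1669, Y=-6088215.5212, Z=1545104.4657
→ Helmert 7p (PV): X=-1102790.6949, Y=-6087942.5352, Z=1545501.5826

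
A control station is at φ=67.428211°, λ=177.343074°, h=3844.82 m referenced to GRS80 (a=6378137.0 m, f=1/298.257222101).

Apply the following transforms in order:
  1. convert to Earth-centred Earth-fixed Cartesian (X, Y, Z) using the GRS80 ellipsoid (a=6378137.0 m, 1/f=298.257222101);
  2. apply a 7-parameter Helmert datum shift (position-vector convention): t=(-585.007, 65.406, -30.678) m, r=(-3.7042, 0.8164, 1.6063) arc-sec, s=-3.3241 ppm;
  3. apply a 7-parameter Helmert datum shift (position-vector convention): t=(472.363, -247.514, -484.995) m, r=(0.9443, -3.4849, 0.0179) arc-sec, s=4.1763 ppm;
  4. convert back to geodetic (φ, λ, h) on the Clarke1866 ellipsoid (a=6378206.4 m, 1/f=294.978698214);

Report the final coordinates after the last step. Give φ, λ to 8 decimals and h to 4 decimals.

start: φ=67.428211°, λ=177.343074°, h=3844.820 m
→ ECEF (a=6378137.000, f=1/298.257222101): X=-2454040.7946, Y=113880.6819, Z=5870459.0194
→ Helmert 7p (PV): X=-2454595.2957, Y=114032.0225, Z=5870416.4954
→ Helmert 7p (PV): X=-2454232.3764, Y=113757.8963, Z=5869915.0678
→ geod (Bowring, a=6378206.400): φ=67.42631841°, λ=177.34614147°, h=3547.1737 m

φ=67.42631841°, λ=177.34614147°, h=3547.1737 m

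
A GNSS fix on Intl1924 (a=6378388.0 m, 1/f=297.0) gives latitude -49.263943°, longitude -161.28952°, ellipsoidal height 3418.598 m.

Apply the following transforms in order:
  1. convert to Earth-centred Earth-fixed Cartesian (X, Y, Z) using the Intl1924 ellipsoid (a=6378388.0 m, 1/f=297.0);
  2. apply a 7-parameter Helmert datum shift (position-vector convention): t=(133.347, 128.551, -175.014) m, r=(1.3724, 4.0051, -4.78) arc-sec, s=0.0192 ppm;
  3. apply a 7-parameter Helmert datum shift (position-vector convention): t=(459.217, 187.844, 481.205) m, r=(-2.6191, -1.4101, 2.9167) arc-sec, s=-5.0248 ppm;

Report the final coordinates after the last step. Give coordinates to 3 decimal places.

X=-3951607.782 m, Y=-1338204.174 m, Z=-4812059.182 m

start: φ=-49.263943°, λ=-161.289520°, h=3418.598 m
→ ECEF (a=6378388.000, f=1/297.0): X=-3952147.4887, Y=-1338533.8819, Z=-4812447.2712
→ Helmert 7p (PV): X=-3952138.6815, Y=-1338281.7491, Z=-4812554.5437
→ Helmert 7p (PV): X=-3951607.7816, Y=-1338204.1740, Z=-4812059.1816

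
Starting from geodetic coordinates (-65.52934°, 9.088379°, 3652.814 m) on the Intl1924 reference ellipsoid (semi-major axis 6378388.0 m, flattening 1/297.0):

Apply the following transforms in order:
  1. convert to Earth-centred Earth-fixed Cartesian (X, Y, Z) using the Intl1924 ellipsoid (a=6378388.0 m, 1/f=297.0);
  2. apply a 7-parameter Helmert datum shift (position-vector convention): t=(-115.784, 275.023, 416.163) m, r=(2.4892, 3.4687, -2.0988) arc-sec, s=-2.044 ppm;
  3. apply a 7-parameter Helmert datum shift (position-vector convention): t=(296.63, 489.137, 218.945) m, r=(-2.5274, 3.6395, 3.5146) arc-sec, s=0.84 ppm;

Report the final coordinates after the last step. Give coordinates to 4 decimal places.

start: φ=-65.529340°, λ=9.088379°, h=3652.814 m
→ ECEF (a=6378388.000, f=1/297.0): X=2617721.9720, Y=418746.5842, Z=-5785860.8504
→ Helmert 7p (PV): X=2617507.7991, Y=419063.9388, Z=-5785471.8291
→ Helmert 7p (PV): X=2617697.4038, Y=419527.1378, Z=-5785309.0642

X=2617697.4038 m, Y=419527.1378 m, Z=-5785309.0642 m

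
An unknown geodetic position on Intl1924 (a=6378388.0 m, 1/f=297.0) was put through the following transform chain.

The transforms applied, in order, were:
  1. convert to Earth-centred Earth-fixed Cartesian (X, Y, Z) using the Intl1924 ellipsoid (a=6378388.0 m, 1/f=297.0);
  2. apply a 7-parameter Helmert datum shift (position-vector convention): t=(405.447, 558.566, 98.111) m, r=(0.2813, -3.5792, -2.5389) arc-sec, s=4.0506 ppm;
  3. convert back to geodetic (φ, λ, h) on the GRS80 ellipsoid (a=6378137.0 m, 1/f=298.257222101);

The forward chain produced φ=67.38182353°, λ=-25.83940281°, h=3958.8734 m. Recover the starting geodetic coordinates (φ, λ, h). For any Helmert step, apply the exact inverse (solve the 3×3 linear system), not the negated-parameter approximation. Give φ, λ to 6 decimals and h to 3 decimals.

φ=67.382216°, λ=-25.853312°, h=3622.442 m

start: φ=67.381824°, λ=-25.839403°, h=3958.873 m
→ ECEF (a=6378137.000, f=1/298.257222101): X=2215401.7229, Y=-1072847.2586, Z=5868575.3794
→ Helmert⁻¹: X=2215102.3472, Y=-1073366.2079, Z=5868416.5240
→ geod (Bowring, a=6378388.000): φ=67.38221600°, λ=-25.85331200°, h=3622.4420 m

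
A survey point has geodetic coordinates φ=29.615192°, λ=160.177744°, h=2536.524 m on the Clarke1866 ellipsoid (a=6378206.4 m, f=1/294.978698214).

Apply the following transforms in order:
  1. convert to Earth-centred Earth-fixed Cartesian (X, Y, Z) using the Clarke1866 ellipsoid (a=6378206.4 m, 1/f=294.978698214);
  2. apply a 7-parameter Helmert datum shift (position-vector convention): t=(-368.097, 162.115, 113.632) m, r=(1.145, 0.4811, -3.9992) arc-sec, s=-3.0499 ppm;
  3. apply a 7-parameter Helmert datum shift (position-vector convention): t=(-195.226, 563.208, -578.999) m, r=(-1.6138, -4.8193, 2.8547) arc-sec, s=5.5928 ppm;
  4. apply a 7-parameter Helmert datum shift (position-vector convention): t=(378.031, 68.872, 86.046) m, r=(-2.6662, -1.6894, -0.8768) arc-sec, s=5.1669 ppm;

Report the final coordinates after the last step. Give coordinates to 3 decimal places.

X=-5223127.297 m, Y=1883533.559 m, Z=3133906.811 m

start: φ=29.615192°, λ=160.177744°, h=2536.524 m
→ ECEF (a=6378206.400, f=1/294.978698214): X=-5222828.5865, Y=1882626.0310, Z=3134443.2328
→ Helmert 7p (PV): X=-5223136.9420, Y=1882866.2680, Z=3134569.9376
→ Helmert 7p (PV): X=-5223460.6774, Y=1883392.2428, Z=3133871.7008
→ Helmert 7p (PV): X=-5223127.2974, Y=1883533.5593, Z=3133906.8115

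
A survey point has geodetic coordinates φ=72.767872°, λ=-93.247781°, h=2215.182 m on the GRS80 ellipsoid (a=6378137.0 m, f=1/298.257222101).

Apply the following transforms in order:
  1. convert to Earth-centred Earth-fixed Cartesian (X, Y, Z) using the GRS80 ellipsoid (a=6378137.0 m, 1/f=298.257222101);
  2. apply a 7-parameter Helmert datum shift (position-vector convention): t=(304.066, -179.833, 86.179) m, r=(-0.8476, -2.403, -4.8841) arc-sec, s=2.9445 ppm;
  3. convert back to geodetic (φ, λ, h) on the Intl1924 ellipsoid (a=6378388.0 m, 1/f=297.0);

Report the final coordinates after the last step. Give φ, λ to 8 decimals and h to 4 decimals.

start: φ=72.767872°, λ=-93.247781°, h=2215.182 m
→ ECEF (a=6378137.000, f=1/298.257222101): X=-107412.5252, Y=-1892889.7738, Z=6071733.9826
→ Helmert 7p (PV): X=-107224.3333, Y=-1893047.6864, Z=6071844.5668
→ geod (Bowring, a=6378388.000): φ=72.76737216°, λ=-93.24183301°, h=2196.6776 m

φ=72.76737216°, λ=-93.24183301°, h=2196.6776 m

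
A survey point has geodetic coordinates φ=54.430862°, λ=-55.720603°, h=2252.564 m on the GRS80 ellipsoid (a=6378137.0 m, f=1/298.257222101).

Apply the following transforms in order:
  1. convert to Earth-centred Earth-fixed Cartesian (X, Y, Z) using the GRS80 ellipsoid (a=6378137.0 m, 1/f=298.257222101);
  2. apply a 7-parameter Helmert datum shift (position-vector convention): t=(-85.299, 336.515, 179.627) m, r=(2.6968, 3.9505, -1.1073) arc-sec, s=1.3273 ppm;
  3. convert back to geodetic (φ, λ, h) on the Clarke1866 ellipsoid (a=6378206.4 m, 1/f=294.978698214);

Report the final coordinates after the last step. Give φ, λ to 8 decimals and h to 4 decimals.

start: φ=54.430862°, λ=-55.720603°, h=2252.564 m
→ ECEF (a=6378137.000, f=1/298.257222101): X=2094997.8160, Y=-3073525.4651, Z=5166619.4357
→ Helmert 7p (PV): X=2094997.7521, Y=-3073271.8271, Z=5166725.6109
→ geod (Bowring, a=6378206.400): φ=54.43497183°, λ=-55.71840318°, h=2304.8493 m

φ=54.43497183°, λ=-55.71840318°, h=2304.8493 m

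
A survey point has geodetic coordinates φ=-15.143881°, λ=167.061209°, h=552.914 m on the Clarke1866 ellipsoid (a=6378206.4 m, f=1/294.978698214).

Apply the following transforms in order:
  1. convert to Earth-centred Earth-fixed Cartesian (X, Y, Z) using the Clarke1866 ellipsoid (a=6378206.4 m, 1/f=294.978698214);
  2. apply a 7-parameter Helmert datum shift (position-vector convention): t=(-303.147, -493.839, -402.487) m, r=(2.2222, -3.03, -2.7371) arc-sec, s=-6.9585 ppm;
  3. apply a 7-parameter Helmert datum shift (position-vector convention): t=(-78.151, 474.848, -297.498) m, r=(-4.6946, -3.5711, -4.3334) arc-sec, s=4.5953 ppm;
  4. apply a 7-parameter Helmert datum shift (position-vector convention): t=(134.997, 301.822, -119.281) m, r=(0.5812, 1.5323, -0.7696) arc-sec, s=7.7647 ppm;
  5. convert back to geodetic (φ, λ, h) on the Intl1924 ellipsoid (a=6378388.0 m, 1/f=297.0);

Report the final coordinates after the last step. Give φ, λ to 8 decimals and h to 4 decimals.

start: φ=-15.143881°, λ=167.061209°, h=552.914 m
→ ECEF (a=6378206.400, f=1/294.978698214): X=-6002296.0228, Y=1378986.8705, Z=-1655515.6844
→ Helmert 7p (PV): X=-6002514.7849, Y=1378580.9203, Z=-1655979.9673
→ Helmert 7p (PV): X=-6002562.8862, Y=1379150.5198, Z=-1656420.3748
→ Helmert 7p (PV): X=-6002481.6568, Y=1379490.1144, Z=-1656504.0391
→ geod (Bowring, a=6378388.000): φ=-15.15114269°, λ=167.05703295°, h=903.0185 m

φ=-15.15114269°, λ=167.05703295°, h=903.0185 m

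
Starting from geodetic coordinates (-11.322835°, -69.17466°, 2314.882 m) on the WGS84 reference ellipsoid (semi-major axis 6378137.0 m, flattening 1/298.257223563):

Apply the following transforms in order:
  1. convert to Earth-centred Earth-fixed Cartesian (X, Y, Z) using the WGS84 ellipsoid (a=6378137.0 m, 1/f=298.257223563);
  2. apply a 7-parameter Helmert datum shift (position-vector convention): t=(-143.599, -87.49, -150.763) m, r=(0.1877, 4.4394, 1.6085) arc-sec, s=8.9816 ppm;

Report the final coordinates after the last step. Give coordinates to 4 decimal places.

start: φ=-11.322835°, λ=-69.174660°, h=2314.882 m
→ ECEF (a=6378137.000, f=1/298.257223563): X=2224516.8963, Y=-5848289.2165, Z=-1244495.8495
→ Helmert 7p (PV): X=2224412.0984, Y=-5848410.7535, Z=-1244710.9903

X=2224412.0984 m, Y=-5848410.7535 m, Z=-1244710.9903 m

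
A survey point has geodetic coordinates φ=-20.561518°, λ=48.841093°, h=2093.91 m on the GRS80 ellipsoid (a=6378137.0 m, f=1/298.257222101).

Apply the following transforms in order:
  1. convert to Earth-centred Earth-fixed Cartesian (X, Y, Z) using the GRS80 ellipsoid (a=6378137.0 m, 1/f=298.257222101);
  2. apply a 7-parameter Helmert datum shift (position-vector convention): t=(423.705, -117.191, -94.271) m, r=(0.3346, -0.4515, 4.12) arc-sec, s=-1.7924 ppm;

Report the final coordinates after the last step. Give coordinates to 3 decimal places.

start: φ=-20.561518°, λ=48.841093°, h=2093.910 m
→ ECEF (a=6378137.000, f=1/298.257222101): X=3933266.5380, Y=4499441.3571, Z=-2226742.5350
→ Helmert 7p (PV): X=3933598.1941, Y=4499398.2777, Z=-2226816.9062

X=3933598.194 m, Y=4499398.278 m, Z=-2226816.906 m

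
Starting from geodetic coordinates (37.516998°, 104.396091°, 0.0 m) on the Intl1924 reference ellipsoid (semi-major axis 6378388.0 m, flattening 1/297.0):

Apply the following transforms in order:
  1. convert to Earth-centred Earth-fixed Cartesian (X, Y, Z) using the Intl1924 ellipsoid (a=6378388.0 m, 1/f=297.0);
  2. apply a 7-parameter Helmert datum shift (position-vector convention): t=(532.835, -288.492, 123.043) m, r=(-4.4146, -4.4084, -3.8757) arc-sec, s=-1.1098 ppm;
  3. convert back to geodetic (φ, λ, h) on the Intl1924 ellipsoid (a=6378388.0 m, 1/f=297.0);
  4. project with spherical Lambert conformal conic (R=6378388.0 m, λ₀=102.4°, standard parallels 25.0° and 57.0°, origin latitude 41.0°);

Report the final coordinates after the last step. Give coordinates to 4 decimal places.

start: φ=37.516998°, λ=104.396091°, h=0.000 m
→ ECEF (a=6378388.000, f=1/297.0): X=-1259399.4188, Y=4906426.5387, Z=3863122.9508
→ Helmert 7p (PV): X=-1258855.5594, Y=4906238.9462, Z=3863109.7799
→ geod (Bowring, a=6378388.000): φ=37.51864273°, λ=104.39065976°, h=-259.3714 m
→ lcc (R=6378388.0, λ₀=102.4°): E=169335.4521, N=-370868.0177

E=169335.4521 m, N=-370868.0177 m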